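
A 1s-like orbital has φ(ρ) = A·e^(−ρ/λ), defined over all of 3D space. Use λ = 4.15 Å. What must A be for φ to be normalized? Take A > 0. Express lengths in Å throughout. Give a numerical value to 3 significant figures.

Normalization requires ∫|φ|² 4πρ² dρ = 1, integrated from 0 to ∞.
Recall ∫₀^∞ ρ^m e^(−ρ/β) dρ = m!·β^(m+1), ∫|φ|² 4πρ² dρ = A²·(π·λ^3).
Hence A² = 1/[π·λ^3].
Plugging in λ = 4.15 yields A = 0.06673.

A ≈ 0.0667 Å^(-3/2)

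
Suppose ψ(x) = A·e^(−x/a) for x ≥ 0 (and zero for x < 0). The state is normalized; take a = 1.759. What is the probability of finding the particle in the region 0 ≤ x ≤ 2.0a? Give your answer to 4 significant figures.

P ≈ 0.9817

The probability is P = ∫ |ψ|² dx over [0, 2.0a].
Since A² = 1/(a/2), this is the region integral divided by the full normalization integral.
Substituting u = x/a, A² and the length scale cancel in the ratio: P = ∫_{0}^{2.0} e^(-2·u) du / ∫_{0}^{∞} e^(-2·u) du.
An antiderivative of e^(-2·u) is -e^(-2·u)/2; evaluating from 0 to 2.0 gives 1/2 - e^(-4)/2, while the full integral is 1/2.
Evaluating gives P = 0.98168.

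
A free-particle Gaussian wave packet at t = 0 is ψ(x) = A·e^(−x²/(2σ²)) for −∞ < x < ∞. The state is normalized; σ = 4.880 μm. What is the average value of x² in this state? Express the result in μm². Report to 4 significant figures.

By definition ⟨x²⟩ = ∫ x^2 |ψ(x)|² dx.
Since the A² factors cancel between numerator and denominator, ⟨x²⟩ = σ^2/2.
Putting σ = 4.880 gives 11.907.

⟨x^2⟩ ≈ 11.91 μm^2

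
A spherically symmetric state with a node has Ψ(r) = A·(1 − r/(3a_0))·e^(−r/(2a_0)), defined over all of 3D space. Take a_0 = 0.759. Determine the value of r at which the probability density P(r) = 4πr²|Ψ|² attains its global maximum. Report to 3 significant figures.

r ≈ 0.759

The maximum of P(r) = 4πr²|Ψ|² occurs where its derivative vanishes.
Solving yields r = a_0.
With a_0 = 0.759, the most probable radial distance is 0.7590.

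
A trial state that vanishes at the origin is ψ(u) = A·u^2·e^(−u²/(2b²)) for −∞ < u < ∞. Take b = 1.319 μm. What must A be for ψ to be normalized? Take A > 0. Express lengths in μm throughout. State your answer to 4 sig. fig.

A ≈ 0.4341 μm^(-5/2)

Require ∫ |ψ|² du = 1 over the whole domain.
The integral (without the A² prefactor) comes out to 3·√(π)·b^5/4.
So A² = (3·√(π)·b^5/4)^(−1).
With b = 1.319: A² = 0.18843 and A = 0.43408.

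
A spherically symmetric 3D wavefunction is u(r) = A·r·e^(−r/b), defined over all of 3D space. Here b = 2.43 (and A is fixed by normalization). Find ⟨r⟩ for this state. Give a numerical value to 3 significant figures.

⟨r⟩ ≈ 6.08

⟨r⟩ = ∫ r |u|² 4πr² dr over the full domain.
The ratio of the moment integral to the normalization integral gives ⟨r⟩ = 5·b/2.
Putting b = 2.43 gives 6.075.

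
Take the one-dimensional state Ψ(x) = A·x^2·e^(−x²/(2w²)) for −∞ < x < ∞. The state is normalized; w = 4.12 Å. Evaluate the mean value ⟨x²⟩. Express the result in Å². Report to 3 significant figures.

By definition ⟨x²⟩ = ∫ x^2 |Ψ(x)|² dx.
Evaluating both integrals, ⟨x²⟩ = 5·w^2/2.
Putting w = 4.12 gives 42.44.

⟨x^2⟩ ≈ 42.4 Å^2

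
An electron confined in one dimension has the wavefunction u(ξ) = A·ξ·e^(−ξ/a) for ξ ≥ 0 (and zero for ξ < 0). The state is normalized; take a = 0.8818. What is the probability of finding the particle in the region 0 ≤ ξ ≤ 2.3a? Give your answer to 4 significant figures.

P ≈ 0.8374

P = ∫_{0}^{2.3a} |u(ξ)|² dξ.
Since A² = 1/(a^3/4), this is the region integral divided by the full normalization integral.
Let t = ξ/a; then A² and the length scale cancel, so P = ∫_{0}^{2.3} t^2·e^(-2·t) dt ÷ ∫_{0}^{∞} t^2·e^(-2·t) dt.
Using ∫ t^2·e^(-2·t) dt = -(2·t^2 + 2·t + 1)·e^(-2·t)/4, the numerator is 1/4 - 809·e^(-23/5)/200 and the denominator is 1/4.
Evaluating gives P = 0.83736.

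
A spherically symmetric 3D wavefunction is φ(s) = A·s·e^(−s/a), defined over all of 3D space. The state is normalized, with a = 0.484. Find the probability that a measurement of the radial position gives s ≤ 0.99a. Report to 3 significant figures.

P ≈ 0.0509

With dV = 4πs²ds, the probability is ∫|φ|² dV over s ≤ 0.99a.
Normalization gives A² = 1/(3·π·a^5).
Substituting u = s/a, A², 4π and the length scale all cancel in the ratio: P = ∫_{0}^{0.99} u^4·e^(-2·u) du / ∫_{0}^{∞} u^4·e^(-2·u) du.
An antiderivative of u^4·e^(-2·u) is -(u^4/2 + u^3 + 3·u^2/2 + 3·u/2 + 3/4)·e^(-2·u); evaluating from 0 to 0.99 gives ≈ 0.038150, while the full integral is 3/4.
This evaluates to P = 0.05087.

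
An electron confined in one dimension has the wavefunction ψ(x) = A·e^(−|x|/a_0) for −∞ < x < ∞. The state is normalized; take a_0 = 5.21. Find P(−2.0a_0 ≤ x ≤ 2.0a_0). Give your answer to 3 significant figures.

P ≈ 0.982

|ψ|² is the probability density, so P = ∫_{−2.0a_0}^{2.0a_0} |ψ|² dx.
The normalization integral ∫|ψ|²dx over the whole domain equals a_0·A², and A² cancels in the ratio.
By symmetry take twice the x ≥ 0 contribution in numerator and denominator; the 2's cancel. Substituting u = x/a_0, A² and the length scale cancel in the ratio: P = ∫_{0}^{2.0} e^(-2·u) du / ∫_{0}^{∞} e^(-2·u) du.
With ∫ e^(-2·u) du = -e^(-2·u)/2 + C, the region integral is 1/2 - e^(-4)/2 and the full one is 1/2.
This works out to P = 0.9817.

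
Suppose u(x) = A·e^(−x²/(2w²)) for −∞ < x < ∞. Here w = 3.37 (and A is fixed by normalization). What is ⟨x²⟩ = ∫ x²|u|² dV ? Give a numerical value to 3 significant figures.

⟨x²⟩ = ∫ x^2 |u|² dx over the full domain.
With ∫_{−∞}^{∞} x^(2m) e^(−αx²) dx = (2m−1)!!·√π / (2^m α^(m+1/2)), the ratio of the moment integral to the normalization integral gives ⟨x²⟩ = w^2/2.
With w = 3.37, ⟨x^2⟩ = 5.678.

⟨x^2⟩ ≈ 5.68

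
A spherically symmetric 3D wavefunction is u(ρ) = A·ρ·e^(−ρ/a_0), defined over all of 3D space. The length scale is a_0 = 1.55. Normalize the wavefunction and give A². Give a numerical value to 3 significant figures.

Normalization requires ∫|u|² 4πρ² dρ = 1, integrated from 0 to ∞.
With ∫₀^∞ ρ^4 e^(−αρ) dρ = 4!/α^5, with u = A·ρ·e^(−ρ/a_0), the integral evaluates to A²·[3·π·a_0^5].
Hence A² = 1/[3·π·a_0^5].
Substituting a_0 = 1.55 gives A² = 0.01186, so A = 0.1089.

A^2 ≈ 0.0119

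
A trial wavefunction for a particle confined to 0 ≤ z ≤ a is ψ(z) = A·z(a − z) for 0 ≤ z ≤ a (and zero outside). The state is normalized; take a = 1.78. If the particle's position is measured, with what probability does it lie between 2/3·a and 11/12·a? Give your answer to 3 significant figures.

P ≈ 0.205

P = ∫_{2/3·a}^{11/12·a} |ψ(z)|² dz.
The normalization integral ∫|ψ|²dz over the whole domain equals a^5/30·A², and A² cancels in the ratio.
Substituting u = z/a, A² and the length scale cancel in the ratio: P = ∫_{2/3}^{11/12} u^2·(1 - u)^2 du / ∫_{0}^{1} u^2·(1 - u)^2 du.
Using ∫ u^2·(1 - u)^2 du = u^3·(6·u^2 - 15·u + 10)/30, the numerator is ≈ 0.0068263 and the denominator is 1/30.
The result is P = 0.2048.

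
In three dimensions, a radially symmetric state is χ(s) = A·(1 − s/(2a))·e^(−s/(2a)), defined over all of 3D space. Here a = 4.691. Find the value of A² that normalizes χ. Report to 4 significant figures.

A^2 ≈ 0.0003854

Normalization requires ∫|χ|² 4πs² ds = 1, integrated from 0 to ∞.
In 3D with spherical symmetry the volume element is 4πs² ds.
Using ∫₀^∞ sⁿ e^(−αs) ds = n!/αⁿ⁺¹, with χ = A·(1 − s/(2a))·e^(−s/(2a)), the integral evaluates to A²·[8·π·a^3].
Setting this equal to 1 gives A² = 1/(8·π·a^3).
With a = 4.691: A² = 0.00038545 and A = 0.019633.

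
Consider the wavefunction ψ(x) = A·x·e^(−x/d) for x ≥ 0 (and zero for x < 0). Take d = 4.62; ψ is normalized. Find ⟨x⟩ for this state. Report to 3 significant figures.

⟨x⟩ ≈ 6.93

⟨x⟩ = ∫ x |ψ|² dx over the full domain.
The ratio of the moment integral to the normalization integral gives ⟨x⟩ = 3·d/2.
Putting d = 4.62 gives 6.930.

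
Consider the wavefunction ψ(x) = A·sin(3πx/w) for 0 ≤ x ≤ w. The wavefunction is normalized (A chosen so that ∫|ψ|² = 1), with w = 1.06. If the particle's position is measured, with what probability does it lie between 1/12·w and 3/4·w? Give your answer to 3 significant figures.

The probability is P = ∫ |ψ|² dx over [1/12·w, 3/4·w].
With A² fixed by ∫|ψ|² = 1, i.e. A² = (w/2)^(−1), substitute and integrate.
In terms of u = x/w (A² and the length scale cancel between numerator and denominator), P = [∫_{1/12}^{3/4} sin(3·π·u)^2 du] / [∫_{0}^{1} sin(3·π·u)^2 du].
An antiderivative of sin(3·π·u)^2 is u/2 - sin(6·π·u)/(12·π); evaluating from 1/12 to 3/4 gives 1/3, while the full integral is 1/2.
Taking the ratio, P = 2/3.

P ≈ 0.667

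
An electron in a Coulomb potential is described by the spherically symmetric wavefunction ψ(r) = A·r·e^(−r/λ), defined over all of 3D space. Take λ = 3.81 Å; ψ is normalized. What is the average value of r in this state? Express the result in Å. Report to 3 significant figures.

⟨r⟩ ≈ 9.53 Å

By definition ⟨r⟩ = ∫ r |ψ(r)|² 4πr² dr.
With ∫₀^∞ r^5 e^(−αr) dr = 5!/α^6, since the A² factors cancel between numerator and denominator, ⟨r⟩ = 5·λ/2.
Putting λ = 3.81 gives 9.525.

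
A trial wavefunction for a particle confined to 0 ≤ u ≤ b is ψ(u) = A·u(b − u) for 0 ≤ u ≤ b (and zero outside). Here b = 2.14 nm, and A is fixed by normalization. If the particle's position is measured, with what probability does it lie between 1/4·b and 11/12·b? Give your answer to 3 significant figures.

P ≈ 0.891

The probability is P = ∫ |ψ|² du over [1/4·b, 11/12·b].
Since A² = 1/(b^5/30), this is the region integral divided by the full normalization integral.
In terms of t = u/b (A² and the length scale cancel between numerator and denominator), P = [∫_{1/4}^{11/12} t^2·(1 - t)^2 dt] / [∫_{0}^{1} t^2·(1 - t)^2 dt].
An antiderivative of t^2·(1 - t)^2 is t^3·(6·t^2 - 15·t + 10)/30; evaluating from 1/4 to 11/12 gives ≈ 0.029713, while the full integral is 1/30.
This works out to P = 4621/5184.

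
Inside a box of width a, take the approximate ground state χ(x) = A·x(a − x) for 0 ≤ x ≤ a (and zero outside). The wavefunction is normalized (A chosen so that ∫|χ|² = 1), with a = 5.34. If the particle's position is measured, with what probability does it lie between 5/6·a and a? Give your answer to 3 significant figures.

P = ∫_{5/6·a}^{a} |χ(x)|² dx.
With A² fixed by ∫|χ|² = 1, i.e. A² = (a^5/30)^(−1), substitute and integrate.
Let u = x/a; then A² and the length scale cancel, so P = ∫_{5/6}^{1} u^2·(1 - u)^2 du ÷ ∫_{0}^{1} u^2·(1 - u)^2 du.
An antiderivative of u^2·(1 - u)^2 is u^3·(6·u^2 - 15·u + 10)/30; evaluating from 5/6 to 1 gives ≈ 0.0011831, while the full integral is 1/30.
This works out to P = 23/648.

P ≈ 0.0355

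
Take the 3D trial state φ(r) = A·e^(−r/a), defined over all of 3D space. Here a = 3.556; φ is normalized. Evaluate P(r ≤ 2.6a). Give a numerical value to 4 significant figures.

Integrate the radial probability density 4πr²|φ|² over r ≤ 2.6a.
Normalization gives A² = 1/(π·a^3).
In terms of u = r/a (A², 4π and the length scale all cancel between numerator and denominator), P = [∫_{0}^{2.6} u^2·e^(-2·u) du] / [∫_{0}^{∞} u^2·e^(-2·u) du].
With ∫ u^2·e^(-2·u) du = -(2·u^2 + 2·u + 1)·e^(-2·u)/4 + C, the region integral is 1/4 - 493·e^(-26/5)/100 and the full one is 1/4.
This evaluates to P = 0.89121.

P ≈ 0.8912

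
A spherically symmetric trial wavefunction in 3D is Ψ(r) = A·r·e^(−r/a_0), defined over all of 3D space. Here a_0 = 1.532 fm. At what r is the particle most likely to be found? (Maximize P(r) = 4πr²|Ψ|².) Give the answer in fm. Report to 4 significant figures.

The maximum of P(r) = 4πr²|Ψ|² occurs where its derivative vanishes.
This gives r = 2·a_0.
With a_0 = 1.532, the most probable radial distance is 3.0640 fm.

r ≈ 3.064 fm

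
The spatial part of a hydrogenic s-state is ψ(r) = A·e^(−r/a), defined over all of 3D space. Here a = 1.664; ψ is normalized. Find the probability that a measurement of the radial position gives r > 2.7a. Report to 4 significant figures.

P ≈ 0.09476

P = ∫ |ψ|² 4πr² dr over r > 2.7a.
The full normalization integral is A²·[π·a^3] = 1, fixing A².
Substituting u = r/a, A², 4π and the length scale all cancel in the ratio: P = ∫_{2.7}^{∞} u^2·e^(-2·u) du / ∫_{0}^{∞} u^2·e^(-2·u) du.
An antiderivative of u^2·e^(-2·u) is -(2·u^2 + 2·u + 1)·e^(-2·u)/4; evaluating from 2.7 to ∞ gives 1049·e^(-27/5)/200, while the full integral is 1/4.
This evaluates to P = 0.094758.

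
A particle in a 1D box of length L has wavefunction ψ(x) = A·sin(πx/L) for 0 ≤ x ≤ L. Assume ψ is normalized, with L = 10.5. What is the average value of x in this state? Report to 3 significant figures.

⟨x⟩ ≈ 5.25

The expectation value is the |ψ|²-weighted average of x: ∫ x|ψ|² dx.
Using sin²θ = (1 − cos 2θ)/2, evaluating both integrals, ⟨x⟩ = L/2.
With L = 10.5, ⟨x⟩ = 5.250.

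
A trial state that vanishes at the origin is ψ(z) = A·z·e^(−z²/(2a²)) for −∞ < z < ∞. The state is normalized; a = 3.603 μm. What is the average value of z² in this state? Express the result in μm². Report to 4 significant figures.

⟨z²⟩ = ∫ z^2 |ψ|² dz over the full domain.
With ∫_{−∞}^{∞} z^(2m) e^(−αz²) dz = (2m−1)!!·√π / (2^m α^(m+1/2)), evaluating both integrals, ⟨z²⟩ = 3·a^2/2.
With a = 3.603, ⟨z^2⟩ = 19.472.

⟨z^2⟩ ≈ 19.47 μm^2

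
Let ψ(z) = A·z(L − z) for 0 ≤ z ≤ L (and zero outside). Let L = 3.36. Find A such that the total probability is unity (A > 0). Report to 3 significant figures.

Require ∫ |ψ|² dz = 1 over the whole domain.
Expanding the polynomial and integrating term by term, carrying out the integral gives A² · L^5/30.
Hence A² = 1/[L^5/30].
Substituting L = 3.36 gives A² = 0.07005, so A = 0.2647.

A ≈ 0.265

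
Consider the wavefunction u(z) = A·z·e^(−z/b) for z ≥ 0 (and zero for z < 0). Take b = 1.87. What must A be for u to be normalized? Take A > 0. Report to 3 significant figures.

A ≈ 0.782

The normalization condition is ∫|u|² dz = 1 from 0 to ∞.
∫|u|² dz = A²·(b^3/4).
Plugging in b = 1.87 yields A = 0.7821.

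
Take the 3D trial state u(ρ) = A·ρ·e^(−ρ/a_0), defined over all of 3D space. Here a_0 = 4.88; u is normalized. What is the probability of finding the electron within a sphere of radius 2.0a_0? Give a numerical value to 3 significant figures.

Integrate the radial probability density 4πρ²|u|² over ρ ≤ 2.0a_0.
A² is fixed by ∫₀^∞ 4πρ²|u|² dρ = 1, i.e. A² = (3·π·a_0^5)^(−1).
In terms of t = ρ/a_0 (A², 4π and the length scale all cancel between numerator and denominator), P = [∫_{0}^{2.0} t^4·e^(-2·t) dt] / [∫_{0}^{∞} t^4·e^(-2·t) dt].
An antiderivative of t^4·e^(-2·t) is -(t^4/2 + t^3 + 3·t^2/2 + 3·t/2 + 3/4)·e^(-2·t); evaluating from 0 to 2.0 gives 3/4 - 103·e^(-4)/4, while the full integral is 3/4.
This evaluates to P = 0.3712.

P ≈ 0.371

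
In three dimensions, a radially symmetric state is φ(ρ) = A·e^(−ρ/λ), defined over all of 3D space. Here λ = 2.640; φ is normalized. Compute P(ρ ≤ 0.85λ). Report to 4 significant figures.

P = ∫ |φ|² 4πρ² dρ over ρ ≤ 0.85λ.
Normalization gives A² = 1/(π·λ^3).
Substituting u = ρ/λ, A², 4π and the length scale all cancel in the ratio: P = ∫_{0}^{0.85} u^2·e^(-2·u) du / ∫_{0}^{∞} u^2·e^(-2·u) du.
Using ∫ u^2·e^(-2·u) du = -(2·u^2 + 2·u + 1)·e^(-2·u)/4, the numerator is 1/4 - 829·e^(-17/10)/800 and the denominator is 1/4.
Taking the ratio yields P = 0.24278.

P ≈ 0.2428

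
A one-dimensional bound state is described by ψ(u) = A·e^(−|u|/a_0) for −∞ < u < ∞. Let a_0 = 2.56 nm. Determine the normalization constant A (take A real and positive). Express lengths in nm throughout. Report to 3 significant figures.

A ≈ 0.625 nm^(-1/2)

Require ∫ |ψ|² du = 1 over the whole domain.
With ∫₀^∞ u^0 e^(−αu) du = 0!/α^1, ∫|ψ|² du = A²·(a_0).
So A² = (a_0)^(−1).
Plugging in a_0 = 2.56 yields A = 0.6250.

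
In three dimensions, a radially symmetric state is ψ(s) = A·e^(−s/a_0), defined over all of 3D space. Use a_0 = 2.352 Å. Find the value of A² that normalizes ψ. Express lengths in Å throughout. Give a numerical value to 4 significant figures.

Normalization requires ∫|ψ|² 4πs² ds = 1, integrated from 0 to ∞.
Recall ∫₀^∞ s^m e^(−s/β) ds = m!·β^(m+1), with ψ = A·e^(−s/a_0), the integral evaluates to A²·[π·a_0^3].
With a_0 = 2.352: A² = 0.024465 and A = 0.15641.

A^2 ≈ 0.02446 Å^(-3)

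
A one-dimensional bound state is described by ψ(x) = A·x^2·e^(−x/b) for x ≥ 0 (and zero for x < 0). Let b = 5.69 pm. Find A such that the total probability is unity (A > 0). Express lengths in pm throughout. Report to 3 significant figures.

We need A² ∫|f|² dx = 1, taking the integral from 0 to ∞.
Recall ∫₀^∞ x^m e^(−x/β) dx = m!·β^(m+1), ∫|ψ|² dx = A²·(3·b^5/4).
Setting this equal to 1 gives A² = 1/(3·b^5/4).
With b = 5.69: A² = 0.0002236 and A = 0.01495.

A ≈ 0.0150 pm^(-5/2)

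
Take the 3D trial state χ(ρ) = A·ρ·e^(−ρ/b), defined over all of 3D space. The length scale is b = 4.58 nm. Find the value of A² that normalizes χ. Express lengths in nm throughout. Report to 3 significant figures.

The normalization condition is ∫|χ|² 4πρ² dρ = 1 from 0 to ∞.
In 3D with spherical symmetry the volume element is 4πρ² dρ.
With ∫₀^∞ ρ^4 e^(−αρ) dρ = 4!/α^5, ∫|χ|² 4πρ² dρ = A²·(3·π·b^5).
Setting this equal to 1 gives A² = 1/(3·π·b^5).
Substituting b = 4.58 gives A² = 0.00005265, so A = 0.007256.

A^2 ≈ 0.0000527 nm^(-5)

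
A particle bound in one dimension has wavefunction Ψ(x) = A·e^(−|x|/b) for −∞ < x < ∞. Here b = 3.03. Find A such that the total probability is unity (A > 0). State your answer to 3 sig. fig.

A ≈ 0.574

We need A² ∫|f|² dx = 1, taking the integral from −∞ to ∞.
Using ∫₀^∞ xⁿ e^(−αx) dx = n!/αⁿ⁺¹, ∫|Ψ|² dx = A²·(b).
So A² = (b)^(−1).
With b = 3.03: A² = 0.3300 and A = 0.5745.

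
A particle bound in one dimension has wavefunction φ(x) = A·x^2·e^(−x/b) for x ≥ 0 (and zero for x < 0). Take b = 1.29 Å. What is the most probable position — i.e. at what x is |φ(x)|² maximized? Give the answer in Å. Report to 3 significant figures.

Set d/dx [|φ(x)|²] = 0 and solve for x > 0.
Solving yields x = 2·b.
With b = 1.29, the most probable position is 2.580 Å.

x ≈ 2.58 Å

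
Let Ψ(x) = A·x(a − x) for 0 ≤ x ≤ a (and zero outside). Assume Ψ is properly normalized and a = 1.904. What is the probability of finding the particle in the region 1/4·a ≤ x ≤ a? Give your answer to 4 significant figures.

|Ψ|² is the probability density, so P = ∫_{1/4·a}^{a} |Ψ|² dx.
With A² fixed by ∫|Ψ|² = 1, i.e. A² = (a^5/30)^(−1), substitute and integrate.
In terms of u = x/a (A² and the length scale cancel between numerator and denominator), P = [∫_{1/4}^{1} u^2·(1 - u)^2 du] / [∫_{0}^{1} u^2·(1 - u)^2 du].
An antiderivative of u^2·(1 - u)^2 is u^3·(6·u^2 - 15·u + 10)/30; evaluating from 1/4 to 1 gives 153/5120, while the full integral is 1/30.
Evaluating gives P = 459/512.

P ≈ 0.8965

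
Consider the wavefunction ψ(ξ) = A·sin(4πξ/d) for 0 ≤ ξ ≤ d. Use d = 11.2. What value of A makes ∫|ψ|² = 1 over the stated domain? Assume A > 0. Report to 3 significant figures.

We need A² ∫|f|² dξ = 1, taking the integral from 0 to d.
Carrying out the integral gives A² · d/2.
Setting this equal to 1 gives A² = 1/(d/2).
Substituting d = 11.2 gives A² = 0.1786, so A = 0.4226.

A ≈ 0.423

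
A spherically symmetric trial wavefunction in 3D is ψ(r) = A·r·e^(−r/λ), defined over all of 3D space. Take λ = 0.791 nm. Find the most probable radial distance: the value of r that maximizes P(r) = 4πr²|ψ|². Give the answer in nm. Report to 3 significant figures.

Set d/dr [P(r) = 4πr²|ψ|²] = 0 and solve for r > 0.
This gives r = 2·λ.
With λ = 0.791, the most probable radial distance is 1.582 nm.

r ≈ 1.58 nm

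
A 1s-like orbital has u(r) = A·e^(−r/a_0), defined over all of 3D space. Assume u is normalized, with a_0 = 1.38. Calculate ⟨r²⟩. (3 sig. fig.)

The expectation value is the |u|²-weighted average of r^2: ∫ r^2|u|² 4πr² dr.
Recall ∫₀^∞ r^m e^(−r/β) dr = m!·β^(m+1), evaluating both integrals, ⟨r²⟩ = 3·a_0^2.
Putting a_0 = 1.38 gives 5.713.

⟨r^2⟩ ≈ 5.71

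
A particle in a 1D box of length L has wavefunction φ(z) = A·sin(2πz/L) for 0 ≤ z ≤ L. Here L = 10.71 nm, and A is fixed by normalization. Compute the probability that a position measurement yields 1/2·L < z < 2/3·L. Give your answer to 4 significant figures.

P ≈ 0.09775

|φ|² is the probability density, so P = ∫_{1/2·L}^{2/3·L} |φ|² dz.
With A² fixed by ∫|φ|² = 1, i.e. A² = (L/2)^(−1), substitute and integrate.
Let u = z/L; then A² and the length scale cancel, so P = ∫_{1/2}^{2/3} sin(2·π·u)^2 du ÷ ∫_{0}^{1} sin(2·π·u)^2 du.
Using ∫ sin(2·π·u)^2 du = u/2 - sin(4·π·u)/(8·π), the numerator is -√(3)/(16·π) + 1/12 and the denominator is 1/2.
The result is P = (-√(3)/8 + π/6)/π.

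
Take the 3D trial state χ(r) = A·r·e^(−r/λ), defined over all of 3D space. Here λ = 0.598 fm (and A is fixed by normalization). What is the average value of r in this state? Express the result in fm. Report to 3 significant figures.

The expectation value is the |χ|²-weighted average of r: ∫ r|χ|² 4πr² dr.
Using ∫₀^∞ rⁿ e^(−αr) dr = n!/αⁿ⁺¹, the ratio of the moment integral to the normalization integral gives ⟨r⟩ = 5·λ/2.
With λ = 0.598, ⟨r⟩ = 1.495.

⟨r⟩ ≈ 1.50 fm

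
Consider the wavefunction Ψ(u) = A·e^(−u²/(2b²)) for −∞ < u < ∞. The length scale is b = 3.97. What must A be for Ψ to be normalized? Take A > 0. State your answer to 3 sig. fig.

A ≈ 0.377

The normalization condition is ∫|Ψ|² du = 1 from −∞ to ∞.
With ∫_{−∞}^{∞} u^(2m) e^(−αu²) du = (2m−1)!!·√π / (2^m α^(m+1/2)), ∫|Ψ|² du = A²·(√(π)·b).
So A² = (√(π)·b)^(−1).
With b = 3.97: A² = 0.1421 and A = 0.3770.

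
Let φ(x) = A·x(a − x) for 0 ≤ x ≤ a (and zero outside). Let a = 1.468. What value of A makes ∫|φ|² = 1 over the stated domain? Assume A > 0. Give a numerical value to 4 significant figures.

A ≈ 2.098

Normalization requires ∫|φ|² dx = 1, integrated from 0 to a.
Expanding the polynomial and integrating term by term, carrying out the integral gives A² · a^5/30.
So A² = (a^5/30)^(−1).
Plugging in a = 1.468 yields A = 2.0977.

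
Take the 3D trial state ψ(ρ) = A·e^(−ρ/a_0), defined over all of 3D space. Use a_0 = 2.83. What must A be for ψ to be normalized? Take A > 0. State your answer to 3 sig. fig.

We need A² ∫|f|² 4πρ² dρ = 1, taking the integral from 0 to ∞.
In 3D with spherical symmetry the volume element is 4πρ² dρ.
∫|ψ|² 4πρ² dρ = A²·(π·a_0^3).
So A² = (π·a_0^3)^(−1).
With a_0 = 2.83: A² = 0.01404 and A = 0.1185.

A ≈ 0.119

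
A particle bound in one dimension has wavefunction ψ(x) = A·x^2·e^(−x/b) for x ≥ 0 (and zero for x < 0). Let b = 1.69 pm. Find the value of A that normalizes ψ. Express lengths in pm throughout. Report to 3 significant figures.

A ≈ 0.311 pm^(-5/2)

We need A² ∫|f|² dx = 1, taking the integral from 0 to ∞.
Using ∫₀^∞ xⁿ e^(−αx) dx = n!/αⁿ⁺¹, ∫|ψ|² dx = A²·(3·b^5/4).
Hence A² = 1/[3·b^5/4].
Plugging in b = 1.69 yields A = 0.3110.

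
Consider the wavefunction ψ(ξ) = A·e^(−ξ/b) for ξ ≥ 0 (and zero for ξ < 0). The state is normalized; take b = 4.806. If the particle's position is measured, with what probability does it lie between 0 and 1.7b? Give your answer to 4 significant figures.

|ψ|² is the probability density, so P = ∫_{0}^{1.7b} |ψ|² dξ.
The normalization integral ∫|ψ|²dξ over the whole domain equals b/2·A², and A² cancels in the ratio.
Let u = ξ/b; then A² and the length scale cancel, so P = ∫_{0}^{1.7} e^(-2·u) du ÷ ∫_{0}^{∞} e^(-2·u) du.
An antiderivative of e^(-2·u) is -e^(-2·u)/2; evaluating from 0 to 1.7 gives 1/2 - e^(-17/5)/2, while the full integral is 1/2.
This works out to P = 0.96663.

P ≈ 0.9666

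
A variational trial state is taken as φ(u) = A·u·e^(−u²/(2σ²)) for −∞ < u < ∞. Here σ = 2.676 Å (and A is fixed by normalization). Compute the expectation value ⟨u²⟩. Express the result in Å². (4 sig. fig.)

⟨u^2⟩ ≈ 10.74 Å^2

By definition ⟨u²⟩ = ∫ u^2 |φ(u)|² du.
The ratio of the moment integral to the normalization integral gives ⟨u²⟩ = 3·σ^2/2.
With σ = 2.676, ⟨u^2⟩ = 10.741.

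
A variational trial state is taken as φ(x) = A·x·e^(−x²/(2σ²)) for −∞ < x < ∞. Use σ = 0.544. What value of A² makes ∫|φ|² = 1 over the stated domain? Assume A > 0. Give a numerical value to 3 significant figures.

Require ∫ |φ|² dx = 1 over the whole domain.
Differentiating ∫e^(−αx²) dx = √(π/α) under α to get the higher moments, ∫|φ|² dx = A²·(√(π)·σ^3/2).
So A² = (√(π)·σ^3/2)^(−1).
Plugging in σ = 0.544 yields A = 2.647.

A^2 ≈ 7.01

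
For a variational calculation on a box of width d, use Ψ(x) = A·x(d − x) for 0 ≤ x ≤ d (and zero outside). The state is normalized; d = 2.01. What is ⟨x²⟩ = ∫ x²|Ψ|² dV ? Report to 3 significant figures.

By definition ⟨x²⟩ = ∫ x^2 |Ψ(x)|² dx.
Expanding the polynomial and integrating term by term, evaluating both integrals, ⟨x²⟩ = 2·d^2/7.
Putting d = 2.01 gives 1.154.

⟨x^2⟩ ≈ 1.15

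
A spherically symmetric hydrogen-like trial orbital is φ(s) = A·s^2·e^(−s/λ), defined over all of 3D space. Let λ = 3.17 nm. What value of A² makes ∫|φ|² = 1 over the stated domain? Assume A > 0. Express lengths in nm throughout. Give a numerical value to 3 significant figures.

Require ∫ |φ|² 4πs² ds = 1 over the whole domain.
With ∫₀^∞ s^6 e^(−αs) ds = 6!/α^7, the integral (without the A² prefactor) comes out to 45·π·λ^7/2.
So A² = (45·π·λ^7/2)^(−1).
Substituting λ = 3.17 gives A² = 0.000004398, so A = 0.002097.

A^2 ≈ 0.00000440 nm^(-7)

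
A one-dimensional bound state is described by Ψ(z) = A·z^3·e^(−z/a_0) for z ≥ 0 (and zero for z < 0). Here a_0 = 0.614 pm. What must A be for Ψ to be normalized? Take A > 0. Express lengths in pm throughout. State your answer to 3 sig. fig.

A ≈ 2.32 pm^(-7/2)

We need A² ∫|f|² dz = 1, taking the integral from 0 to ∞.
∫|Ψ|² dz = A²·(45·a_0^7/8).
So A² = (45·a_0^7/8)^(−1).
With a_0 = 0.614: A² = 5.404 and A = 2.325.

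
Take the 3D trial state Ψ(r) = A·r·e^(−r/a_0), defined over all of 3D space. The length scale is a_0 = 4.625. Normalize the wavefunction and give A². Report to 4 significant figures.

A^2 ≈ 0.00005014

We need A² ∫|f|² 4πr² dr = 1, taking the integral from 0 to ∞.
The angular integral contributes 4π, leaving ∫₀^∞ r²|Ψ|² dr.
Using ∫₀^∞ rⁿ e^(−αr) dr = n!/αⁿ⁺¹, carrying out the integral gives A² · 3·π·a_0^5.
Plugging in a_0 = 4.625 yields A = 0.0070808.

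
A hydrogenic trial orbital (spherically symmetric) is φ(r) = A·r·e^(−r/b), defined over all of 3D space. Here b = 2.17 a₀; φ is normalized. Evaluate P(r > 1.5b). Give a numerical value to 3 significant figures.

Integrate the radial probability density 4πr²|φ|² over r > 1.5b.
The full normalization integral is A²·[3·π·b^5] = 1, fixing A².
In terms of u = r/b (A², 4π and the length scale all cancel between numerator and denominator), P = [∫_{1.5}^{∞} u^4·e^(-2·u) du] / [∫_{0}^{∞} u^4·e^(-2·u) du].
An antiderivative of u^4·e^(-2·u) is -(u^4/2 + u^3 + 3·u^2/2 + 3·u/2 + 3/4)·e^(-2·u); evaluating from 1.5 to ∞ gives 393·e^(-3)/32, while the full integral is 3/4.
Taking the ratio yields P = 0.8153.

P ≈ 0.815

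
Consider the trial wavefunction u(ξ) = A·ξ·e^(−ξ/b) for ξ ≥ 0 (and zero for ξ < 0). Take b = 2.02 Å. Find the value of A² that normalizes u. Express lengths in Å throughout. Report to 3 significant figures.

A^2 ≈ 0.485 Å^(-3)

Normalization requires ∫|u|² dξ = 1, integrated from 0 to ∞.
Recall ∫₀^∞ ξ^m e^(−ξ/β) dξ = m!·β^(m+1), the integral (without the A² prefactor) comes out to b^3/4.
Substituting b = 2.02 gives A² = 0.4853, so A = 0.6966.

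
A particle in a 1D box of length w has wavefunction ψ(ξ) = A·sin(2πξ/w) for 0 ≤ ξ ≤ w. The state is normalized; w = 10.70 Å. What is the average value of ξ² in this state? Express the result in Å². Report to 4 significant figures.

The expectation value is the |ψ|²-weighted average of ξ^2: ∫ ξ^2|ψ|² dξ.
The ratio of the moment integral to the normalization integral gives ⟨ξ²⟩ = -w^2/(8·π^2) + w^2/3.
Putting w = 10.70 gives 36.713.

⟨ξ^2⟩ ≈ 36.71 Å^2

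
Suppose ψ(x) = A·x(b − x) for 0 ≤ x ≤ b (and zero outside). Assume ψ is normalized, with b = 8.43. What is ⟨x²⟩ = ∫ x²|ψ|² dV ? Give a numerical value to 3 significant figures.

⟨x^2⟩ ≈ 20.3

The expectation value is the |ψ|²-weighted average of x^2: ∫ x^2|ψ|² dx.
Evaluating both integrals, ⟨x²⟩ = 2·b^2/7.
Putting b = 8.43 gives 20.30.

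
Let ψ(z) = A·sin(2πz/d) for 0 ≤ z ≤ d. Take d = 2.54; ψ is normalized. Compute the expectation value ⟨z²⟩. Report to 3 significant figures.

⟨z^2⟩ ≈ 2.07

⟨z²⟩ = ∫ z^2 |ψ|² dz over the full domain.
With ∫₀^d sin²(nπz/d) dz = d/2, the ratio of the moment integral to the normalization integral gives ⟨z²⟩ = -d^2/(8·π^2) + d^2/3.
Putting d = 2.54 gives 2.069.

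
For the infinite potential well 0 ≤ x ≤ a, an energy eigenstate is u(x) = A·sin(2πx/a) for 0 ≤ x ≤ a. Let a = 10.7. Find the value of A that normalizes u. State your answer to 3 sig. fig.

We need A² ∫|f|² dx = 1, taking the integral from 0 to a.
The integral (without the A² prefactor) comes out to a/2.
Setting this equal to 1 gives A² = 1/(a/2).
With a = 10.7: A² = 0.1869 and A = 0.4323.

A ≈ 0.432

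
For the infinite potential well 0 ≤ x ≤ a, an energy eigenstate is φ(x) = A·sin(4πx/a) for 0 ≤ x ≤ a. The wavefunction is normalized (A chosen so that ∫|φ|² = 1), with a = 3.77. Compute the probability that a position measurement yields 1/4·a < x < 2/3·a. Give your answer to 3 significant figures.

|φ|² is the probability density, so P = ∫_{1/4·a}^{2/3·a} |φ|² dx.
Since A² = 1/(a/2), this is the region integral divided by the full normalization integral.
Substituting u = x/a, A² and the length scale cancel in the ratio: P = ∫_{1/4}^{2/3} sin(4·π·u)^2 du / ∫_{0}^{1} sin(4·π·u)^2 du.
An antiderivative of sin(4·π·u)^2 is u/2 - sin(4·π·u)·cos(4·π·u)/(8·π); evaluating from 1/4 to 2/3 gives √(3)/(32·π) + 5/24, while the full integral is 1/2.
Evaluating gives P = √(3)/(16·π) + 5/12.

P ≈ 0.451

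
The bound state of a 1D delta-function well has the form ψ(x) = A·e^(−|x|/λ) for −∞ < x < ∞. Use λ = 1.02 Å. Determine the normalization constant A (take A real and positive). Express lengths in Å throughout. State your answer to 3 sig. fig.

A ≈ 0.990 Å^(-1/2)

Require ∫ |ψ|² dx = 1 over the whole domain.
∫|ψ|² dx = A²·(λ).
Plugging in λ = 1.02 yields A = 0.9901.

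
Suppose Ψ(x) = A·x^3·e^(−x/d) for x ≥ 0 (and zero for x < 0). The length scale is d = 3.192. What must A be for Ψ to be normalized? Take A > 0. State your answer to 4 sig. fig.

The normalization condition is ∫|Ψ|² dx = 1 from 0 to ∞.
Using ∫₀^∞ xⁿ e^(−αx) dx = n!/αⁿ⁺¹, the integral (without the A² prefactor) comes out to 45·d^7/8.
So A² = (45·d^7/8)^(−1).
Plugging in d = 3.192 yields A = 0.0072564.

A ≈ 0.007256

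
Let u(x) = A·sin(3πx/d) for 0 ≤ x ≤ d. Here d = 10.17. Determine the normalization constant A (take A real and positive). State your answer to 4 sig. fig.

A ≈ 0.4435

We need A² ∫|f|² dx = 1, taking the integral from 0 to d.
The integral (without the A² prefactor) comes out to d/2.
Substituting d = 10.17 gives A² = 0.19666, so A = 0.44346.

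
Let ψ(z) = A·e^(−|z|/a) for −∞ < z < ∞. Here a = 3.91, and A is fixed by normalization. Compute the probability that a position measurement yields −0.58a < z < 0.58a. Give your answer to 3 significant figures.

P ≈ 0.687

|ψ|² is the probability density, so P = ∫_{−0.58a}^{0.58a} |ψ|² dz.
The normalization integral ∫|ψ|²dz over the whole domain equals a·A², and A² cancels in the ratio.
By symmetry take twice the z ≥ 0 contribution in numerator and denominator; the 2's cancel. Let u = z/a; then A² and the length scale cancel, so P = ∫_{0}^{0.58} e^(-2·u) du ÷ ∫_{0}^{∞} e^(-2·u) du.
Using ∫ e^(-2·u) du = -e^(-2·u)/2, the numerator is 1/2 - e^(-29/25)/2 and the denominator is 1/2.
This works out to P = 0.6865.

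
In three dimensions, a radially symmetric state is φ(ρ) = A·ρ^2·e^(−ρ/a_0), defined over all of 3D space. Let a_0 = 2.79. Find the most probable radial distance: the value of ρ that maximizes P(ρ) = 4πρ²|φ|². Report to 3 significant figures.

ρ ≈ 8.37

Set d/dρ [P(ρ) = 4πρ²|φ|²] = 0 and solve for ρ > 0.
This gives ρ = 3·a_0.
With a_0 = 2.79, the most probable radial distance is 8.370.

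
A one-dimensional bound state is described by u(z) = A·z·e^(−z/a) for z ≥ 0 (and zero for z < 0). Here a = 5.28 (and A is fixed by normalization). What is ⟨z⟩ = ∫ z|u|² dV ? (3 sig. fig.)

⟨z⟩ ≈ 7.92

⟨z⟩ = ∫ z |u|² dz over the full domain.
Using ∫₀^∞ zⁿ e^(−αz) dz = n!/αⁿ⁺¹, since the A² factors cancel between numerator and denominator, ⟨z⟩ = 3·a/2.
With a = 5.28, ⟨z⟩ = 7.920.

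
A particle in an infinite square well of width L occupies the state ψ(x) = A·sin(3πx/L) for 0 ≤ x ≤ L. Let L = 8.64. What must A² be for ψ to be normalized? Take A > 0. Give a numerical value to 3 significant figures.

The normalization condition is ∫|ψ|² dx = 1 from 0 to L.
Carrying out the integral gives A² · L/2.
With L = 8.64: A² = 0.2315 and A = 0.4811.

A^2 ≈ 0.231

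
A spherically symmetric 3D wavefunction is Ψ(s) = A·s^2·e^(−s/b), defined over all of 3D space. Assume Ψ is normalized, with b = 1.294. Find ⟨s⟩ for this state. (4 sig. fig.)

By definition ⟨s⟩ = ∫ s |Ψ(s)|² 4πs² ds.
Evaluating both integrals, ⟨s⟩ = 7·b/2.
Putting b = 1.294 gives 4.5290.

⟨s⟩ ≈ 4.529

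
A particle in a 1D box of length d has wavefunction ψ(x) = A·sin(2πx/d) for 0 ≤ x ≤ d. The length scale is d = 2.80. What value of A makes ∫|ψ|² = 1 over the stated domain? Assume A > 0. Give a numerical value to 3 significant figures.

We need A² ∫|f|² dx = 1, taking the integral from 0 to d.
With ψ = A·sin(2πx/d), the integral evaluates to A²·[d/2].
Setting this equal to 1 gives A² = 1/(d/2).
Plugging in d = 2.80 yields A = 0.8452.

A ≈ 0.845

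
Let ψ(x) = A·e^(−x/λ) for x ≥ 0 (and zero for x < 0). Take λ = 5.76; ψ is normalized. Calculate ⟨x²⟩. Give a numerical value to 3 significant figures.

The expectation value is the |ψ|²-weighted average of x^2: ∫ x^2|ψ|² dx.
With ∫₀^∞ x^2 e^(−αx) dx = 2!/α^3, evaluating both integrals, ⟨x²⟩ = λ^2/2.
Putting λ = 5.76 gives 16.59.

⟨x^2⟩ ≈ 16.6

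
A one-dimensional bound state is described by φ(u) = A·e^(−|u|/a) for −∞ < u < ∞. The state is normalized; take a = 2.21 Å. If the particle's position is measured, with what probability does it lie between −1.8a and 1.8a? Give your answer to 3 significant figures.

P ≈ 0.973

P = ∫_{−1.8a}^{1.8a} |φ(u)|² du.
Since A² = 1/(a), this is the region integral divided by the full normalization integral.
Both integrals are even about u = 0, so only the u ≥ 0 halves are needed (the factors of 2 cancel). In terms of t = u/a (A² and the length scale cancel between numerator and denominator), P = [∫_{0}^{1.8} e^(-2·t) dt] / [∫_{0}^{∞} e^(-2·t) dt].
Using ∫ e^(-2·t) dt = -e^(-2·t)/2, the numerator is 1/2 - e^(-18/5)/2 and the denominator is 1/2.
The result is P = 0.9727.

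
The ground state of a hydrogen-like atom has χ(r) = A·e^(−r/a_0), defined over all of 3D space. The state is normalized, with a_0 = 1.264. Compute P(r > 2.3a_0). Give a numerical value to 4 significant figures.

With dV = 4πr²dr, the probability is ∫|χ|² dV over r > 2.3a_0.
Normalization gives A² = 1/(π·a_0^3).
Let u = r/a_0; then A², 4π and the length scale all cancel, so P = ∫_{2.3}^{∞} u^2·e^(-2·u) du ÷ ∫_{0}^{∞} u^2·e^(-2·u) du.
An antiderivative of u^2·e^(-2·u) is -(2·u^2 + 2·u + 1)·e^(-2·u)/4; evaluating from 2.3 to ∞ gives 809·e^(-23/5)/200, while the full integral is 1/4.
This evaluates to P = 0.16264.

P ≈ 0.1626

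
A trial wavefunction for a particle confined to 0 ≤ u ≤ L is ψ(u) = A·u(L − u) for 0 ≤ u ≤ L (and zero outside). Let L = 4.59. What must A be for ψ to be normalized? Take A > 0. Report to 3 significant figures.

Require ∫ |ψ|² du = 1 over the whole domain.
Expanding the polynomial and integrating term by term, with ψ = A·u(L − u), the integral evaluates to A²·[L^5/30].
Hence A² = 1/[L^5/30].
With L = 4.59: A² = 0.01473 and A = 0.1213.

A ≈ 0.121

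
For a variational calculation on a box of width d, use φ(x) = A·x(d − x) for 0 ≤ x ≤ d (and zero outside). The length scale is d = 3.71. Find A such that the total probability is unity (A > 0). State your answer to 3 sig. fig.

The normalization condition is ∫|φ|² dx = 1 from 0 to d.
Carrying out the integral gives A² · d^5/30.
Substituting d = 3.71 gives A² = 0.04268, so A = 0.2066.

A ≈ 0.207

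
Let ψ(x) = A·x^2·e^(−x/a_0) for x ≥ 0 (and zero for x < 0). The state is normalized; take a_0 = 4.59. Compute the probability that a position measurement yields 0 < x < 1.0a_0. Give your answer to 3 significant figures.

P ≈ 0.0527

The probability is P = ∫ |ψ|² dx over [0, 1.0a_0].
The normalization integral ∫|ψ|²dx over the whole domain equals 3·a_0^5/4·A², and A² cancels in the ratio.
Substituting u = x/a_0, A² and the length scale cancel in the ratio: P = ∫_{0}^{1.0} u^4·e^(-2·u) du / ∫_{0}^{∞} u^4·e^(-2·u) du.
Using ∫ u^4·e^(-2·u) du = -(u^4/2 + u^3 + 3·u^2/2 + 3·u/2 + 3/4)·e^(-2·u), the numerator is 3/4 - 21·e^(-2)/4 and the denominator is 3/4.
The result is P = 0.05265.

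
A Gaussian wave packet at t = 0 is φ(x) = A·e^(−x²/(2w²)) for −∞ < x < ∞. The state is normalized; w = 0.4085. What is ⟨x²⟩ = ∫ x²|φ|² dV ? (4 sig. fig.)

The expectation value is the |φ|²-weighted average of x^2: ∫ x^2|φ|² dx.
With ∫_{−∞}^{∞} x^(2m) e^(−αx²) dx = (2m−1)!!·√π / (2^m α^(m+1/2)), since the A² factors cancel between numerator and denominator, ⟨x²⟩ = w^2/2.
With w = 0.4085, ⟨x^2⟩ = 0.083436.

⟨x^2⟩ ≈ 0.08344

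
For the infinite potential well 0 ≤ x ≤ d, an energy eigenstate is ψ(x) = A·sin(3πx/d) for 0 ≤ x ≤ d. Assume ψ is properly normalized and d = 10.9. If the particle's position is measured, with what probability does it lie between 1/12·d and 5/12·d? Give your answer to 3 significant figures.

P ≈ 0.333

|ψ|² is the probability density, so P = ∫_{1/12·d}^{5/12·d} |ψ|² dx.
The normalization integral ∫|ψ|²dx over the whole domain equals d/2·A², and A² cancels in the ratio.
Substituting u = x/d, A² and the length scale cancel in the ratio: P = ∫_{1/12}^{5/12} sin(3·π·u)^2 du / ∫_{0}^{1} sin(3·π·u)^2 du.
Using ∫ sin(3·π·u)^2 du = u/2 - sin(6·π·u)/(12·π), the numerator is 1/6 and the denominator is 1/2.
Evaluating gives P = 1/3.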